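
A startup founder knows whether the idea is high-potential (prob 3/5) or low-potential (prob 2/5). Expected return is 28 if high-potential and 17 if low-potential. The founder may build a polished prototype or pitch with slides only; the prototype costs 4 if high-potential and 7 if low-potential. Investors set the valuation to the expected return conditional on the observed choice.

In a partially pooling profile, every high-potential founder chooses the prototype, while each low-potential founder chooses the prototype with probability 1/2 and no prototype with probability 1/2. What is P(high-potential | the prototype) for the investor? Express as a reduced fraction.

P(the prototype) = (3/5)·1 + (2/5)·(1/2) = 4/5.
By Bayes' rule, P(high-potential | the prototype) = (3/5) / (4/5) = 3/4.

3/4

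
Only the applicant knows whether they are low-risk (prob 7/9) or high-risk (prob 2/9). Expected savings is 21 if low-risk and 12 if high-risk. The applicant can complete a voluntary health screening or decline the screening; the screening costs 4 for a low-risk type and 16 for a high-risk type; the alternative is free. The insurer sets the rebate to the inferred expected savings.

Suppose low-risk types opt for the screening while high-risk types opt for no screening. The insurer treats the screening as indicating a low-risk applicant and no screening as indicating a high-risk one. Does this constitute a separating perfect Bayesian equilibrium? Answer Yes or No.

Under these beliefs, the screening earns rebate 21 and no screening earns rebate 12.
low-risk: the screening nets 21 − 4 = 17; no screening nets 12. low-risk prefers the screening.
high-risk: the screening nets 21 − 16 = 5; no screening nets 12. high-risk prefers no screening.
Neither type deviates, so the separating profile is an equilibrium.

Yes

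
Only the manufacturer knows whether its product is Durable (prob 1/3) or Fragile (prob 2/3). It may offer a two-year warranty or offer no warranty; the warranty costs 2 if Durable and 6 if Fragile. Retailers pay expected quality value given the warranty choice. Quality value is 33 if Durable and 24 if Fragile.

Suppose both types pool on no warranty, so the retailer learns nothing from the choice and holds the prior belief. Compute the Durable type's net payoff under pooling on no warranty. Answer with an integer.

27

Pooled price = 1/3·33 + 2/3·24 = 27.
Durable pays no cost for no warranty, so net payoff = 27.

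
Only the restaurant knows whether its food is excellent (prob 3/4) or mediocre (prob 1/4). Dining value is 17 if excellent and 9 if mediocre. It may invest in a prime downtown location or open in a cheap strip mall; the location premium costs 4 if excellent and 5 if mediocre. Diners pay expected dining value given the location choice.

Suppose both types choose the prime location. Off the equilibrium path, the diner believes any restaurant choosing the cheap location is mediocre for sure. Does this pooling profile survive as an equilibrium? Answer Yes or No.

On path, the diner holds the prior and pays 3/4·17 + 1/4·9 = 15. Off path (the cheap location), believing mediocre, it pays 9.
excellent: the prime location nets 15 − 4 = 11; the cheap location nets 9. excellent stays.
mediocre: the prime location nets 15 − 5 = 10; the cheap location nets 9. mediocre stays.
No type deviates, so pooling is sustained.

Yes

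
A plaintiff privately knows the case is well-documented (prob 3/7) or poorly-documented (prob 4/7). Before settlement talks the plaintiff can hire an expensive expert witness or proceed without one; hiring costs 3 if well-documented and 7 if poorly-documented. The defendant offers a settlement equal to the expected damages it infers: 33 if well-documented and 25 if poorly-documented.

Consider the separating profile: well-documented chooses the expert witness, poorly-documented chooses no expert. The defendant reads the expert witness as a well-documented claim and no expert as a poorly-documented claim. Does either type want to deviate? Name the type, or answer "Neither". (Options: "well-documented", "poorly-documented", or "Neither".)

poorly-documented

The expert witness pays 33; no expert pays 25.
well-documented: assigned the expert witness, nets 33 − 3 = 30; deviating to no expert nets 25.
poorly-documented: assigned no expert, nets 25; deviating to the expert witness nets 33 − 7 = 26.
The poorly-documented type gains 1 by deviating.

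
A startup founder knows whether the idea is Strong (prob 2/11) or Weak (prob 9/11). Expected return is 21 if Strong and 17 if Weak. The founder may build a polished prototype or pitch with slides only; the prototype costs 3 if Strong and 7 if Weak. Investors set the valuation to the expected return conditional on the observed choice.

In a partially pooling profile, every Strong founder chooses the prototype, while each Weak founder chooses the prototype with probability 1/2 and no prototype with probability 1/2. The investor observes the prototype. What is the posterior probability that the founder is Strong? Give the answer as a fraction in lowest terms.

4/13

P(the prototype) = (2/11)·1 + (9/11)·(1/2) = 13/22.
By Bayes' rule, P(Strong | the prototype) = (2/11) / (13/22) = 4/13.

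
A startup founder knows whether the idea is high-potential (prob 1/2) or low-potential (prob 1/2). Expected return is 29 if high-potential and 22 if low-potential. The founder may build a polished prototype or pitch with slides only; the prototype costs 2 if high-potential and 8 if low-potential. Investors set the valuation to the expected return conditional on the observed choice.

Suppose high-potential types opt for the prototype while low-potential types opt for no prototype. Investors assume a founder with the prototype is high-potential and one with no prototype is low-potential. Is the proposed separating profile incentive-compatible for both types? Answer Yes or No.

Yes

Under these beliefs, the prototype earns valuation 29 and no prototype earns valuation 22.
high-potential: the prototype nets 29 − 2 = 27; no prototype nets 22. high-potential prefers the prototype.
low-potential: the prototype nets 29 − 8 = 21; no prototype nets 22. low-potential prefers no prototype.
Neither type deviates, so the separating profile is an equilibrium.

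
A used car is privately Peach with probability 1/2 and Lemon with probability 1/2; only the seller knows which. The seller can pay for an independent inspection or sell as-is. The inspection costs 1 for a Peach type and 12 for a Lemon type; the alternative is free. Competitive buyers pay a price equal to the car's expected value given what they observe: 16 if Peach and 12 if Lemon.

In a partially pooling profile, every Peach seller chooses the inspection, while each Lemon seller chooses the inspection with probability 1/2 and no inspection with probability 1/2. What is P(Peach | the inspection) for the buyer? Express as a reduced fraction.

P(the inspection) = (1/2)·1 + (1/2)·(1/2) = 3/4.
By Bayes' rule, P(Peach | the inspection) = (1/2) / (3/4) = 2/3.

2/3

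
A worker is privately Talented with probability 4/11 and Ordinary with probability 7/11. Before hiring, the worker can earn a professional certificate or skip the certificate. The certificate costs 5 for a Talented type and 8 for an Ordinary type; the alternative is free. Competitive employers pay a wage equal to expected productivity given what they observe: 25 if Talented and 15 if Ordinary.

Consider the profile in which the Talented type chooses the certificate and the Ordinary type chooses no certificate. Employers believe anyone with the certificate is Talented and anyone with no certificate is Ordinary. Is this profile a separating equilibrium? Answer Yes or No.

No

Under these beliefs, the certificate earns wage 25 and no certificate earns wage 15.
Talented: the certificate nets 25 − 5 = 20; no certificate nets 15. Talented prefers the certificate.
Ordinary: the certificate nets 25 − 8 = 17; no certificate nets 15. Ordinary would deviate to the certificate.
Ordinary has a profitable deviation, so the profile is not an equilibrium.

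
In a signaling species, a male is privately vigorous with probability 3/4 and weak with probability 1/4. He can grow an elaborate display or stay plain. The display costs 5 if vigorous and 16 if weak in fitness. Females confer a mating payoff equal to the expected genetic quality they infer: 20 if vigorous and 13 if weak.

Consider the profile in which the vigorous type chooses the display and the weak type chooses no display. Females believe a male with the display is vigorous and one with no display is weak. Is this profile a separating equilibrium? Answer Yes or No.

Under these beliefs, the display earns mating payoff 20 and no display earns mating payoff 13.
vigorous: the display nets 20 − 5 = 15; no display nets 13. vigorous prefers the display.
weak: the display nets 20 − 16 = 4; no display nets 13. weak prefers no display.
Neither type deviates, so the separating profile is an equilibrium.

Yes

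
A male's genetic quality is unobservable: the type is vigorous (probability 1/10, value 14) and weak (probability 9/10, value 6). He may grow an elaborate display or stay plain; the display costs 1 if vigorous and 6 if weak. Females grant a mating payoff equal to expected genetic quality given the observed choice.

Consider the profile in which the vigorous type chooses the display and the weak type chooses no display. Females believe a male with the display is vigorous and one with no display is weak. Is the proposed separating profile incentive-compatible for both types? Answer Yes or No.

Under these beliefs, the display earns mating payoff 14 and no display earns mating payoff 6.
vigorous: the display nets 14 − 1 = 13; no display nets 6. vigorous prefers the display.
weak: the display nets 14 − 6 = 8; no display nets 6. weak would deviate to the display.
weak has a profitable deviation, so the profile is not an equilibrium.

No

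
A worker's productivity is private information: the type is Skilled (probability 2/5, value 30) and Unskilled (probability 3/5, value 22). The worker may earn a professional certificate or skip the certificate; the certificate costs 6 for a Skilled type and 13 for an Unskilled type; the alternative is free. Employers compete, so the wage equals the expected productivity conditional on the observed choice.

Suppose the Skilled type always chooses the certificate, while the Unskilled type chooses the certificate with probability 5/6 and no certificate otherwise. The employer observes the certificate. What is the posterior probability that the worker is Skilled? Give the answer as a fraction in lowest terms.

P(the certificate) = (2/5)·1 + (3/5)·(5/6) = 9/10.
By Bayes' rule, P(Skilled | the certificate) = (2/5) / (9/10) = 4/9.

4/9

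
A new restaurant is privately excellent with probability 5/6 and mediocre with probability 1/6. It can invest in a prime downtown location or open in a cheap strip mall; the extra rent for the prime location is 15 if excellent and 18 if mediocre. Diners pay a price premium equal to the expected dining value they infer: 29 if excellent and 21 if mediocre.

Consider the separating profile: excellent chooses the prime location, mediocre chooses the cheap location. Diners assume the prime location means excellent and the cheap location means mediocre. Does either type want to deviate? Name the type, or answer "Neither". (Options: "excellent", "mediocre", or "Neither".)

The prime location pays 29; the cheap location pays 21.
excellent: assigned the prime location, nets 29 − 15 = 14; deviating to the cheap location nets 21.
mediocre: assigned the cheap location, nets 21; deviating to the prime location nets 29 − 18 = 11.
The excellent type gains 7 by deviating.

excellent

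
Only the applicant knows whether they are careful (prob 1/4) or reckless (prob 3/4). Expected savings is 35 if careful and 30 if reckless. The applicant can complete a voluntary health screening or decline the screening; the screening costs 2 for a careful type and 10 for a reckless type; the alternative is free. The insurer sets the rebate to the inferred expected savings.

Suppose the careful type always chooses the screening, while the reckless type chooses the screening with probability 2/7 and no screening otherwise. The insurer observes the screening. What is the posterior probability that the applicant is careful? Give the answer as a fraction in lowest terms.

P(the screening) = (1/4)·1 + (3/4)·(2/7) = 13/28.
By Bayes' rule, P(careful | the screening) = (1/4) / (13/28) = 7/13.

7/13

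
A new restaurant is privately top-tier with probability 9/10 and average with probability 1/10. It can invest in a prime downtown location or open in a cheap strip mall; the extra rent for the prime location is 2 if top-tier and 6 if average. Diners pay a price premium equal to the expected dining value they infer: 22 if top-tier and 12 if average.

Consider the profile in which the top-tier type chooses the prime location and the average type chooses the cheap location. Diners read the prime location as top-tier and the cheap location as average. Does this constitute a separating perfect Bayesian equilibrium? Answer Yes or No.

Under these beliefs, the prime location earns price premium 22 and the cheap location earns price premium 12.
top-tier: the prime location nets 22 − 2 = 20; the cheap location nets 12. top-tier prefers the prime location.
average: the prime location nets 22 − 6 = 16; the cheap location nets 12. average would deviate to the prime location.
average has a profitable deviation, so the profile is not an equilibrium.

No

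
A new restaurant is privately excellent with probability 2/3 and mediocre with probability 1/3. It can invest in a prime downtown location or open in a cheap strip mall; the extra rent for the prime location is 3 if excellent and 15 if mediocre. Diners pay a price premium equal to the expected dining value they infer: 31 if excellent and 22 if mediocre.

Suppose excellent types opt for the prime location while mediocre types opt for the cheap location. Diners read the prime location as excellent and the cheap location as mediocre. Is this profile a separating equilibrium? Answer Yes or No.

Yes

Under these beliefs, the prime location earns price premium 31 and the cheap location earns price premium 22.
excellent: the prime location nets 31 − 3 = 28; the cheap location nets 22. excellent prefers the prime location.
mediocre: the prime location nets 31 − 15 = 16; the cheap location nets 22. mediocre prefers the cheap location.
Neither type deviates, so the separating profile is an equilibrium.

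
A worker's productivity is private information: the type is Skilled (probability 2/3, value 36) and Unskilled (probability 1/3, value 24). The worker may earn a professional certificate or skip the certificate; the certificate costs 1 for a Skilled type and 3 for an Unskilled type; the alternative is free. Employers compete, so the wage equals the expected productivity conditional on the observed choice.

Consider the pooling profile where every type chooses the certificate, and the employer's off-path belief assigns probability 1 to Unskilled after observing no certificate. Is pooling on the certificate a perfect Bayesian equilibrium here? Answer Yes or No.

Yes

On path, the employer holds the prior and pays 2/3·36 + 1/3·24 = 32. Off path (no certificate), believing Unskilled, it pays 24.
Skilled: the certificate nets 32 − 1 = 31; no certificate nets 24. Skilled stays.
Unskilled: the certificate nets 32 − 3 = 29; no certificate nets 24. Unskilled stays.
No type deviates, so pooling is sustained.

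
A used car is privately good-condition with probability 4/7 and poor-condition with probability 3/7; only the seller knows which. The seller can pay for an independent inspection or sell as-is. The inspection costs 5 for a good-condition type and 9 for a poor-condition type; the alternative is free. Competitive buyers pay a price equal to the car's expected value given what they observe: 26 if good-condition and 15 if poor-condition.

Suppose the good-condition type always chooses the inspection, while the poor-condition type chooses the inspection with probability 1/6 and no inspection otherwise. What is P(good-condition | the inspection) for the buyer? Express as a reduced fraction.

P(the inspection) = (4/7)·1 + (3/7)·(1/6) = 9/14.
By Bayes' rule, P(good-condition | the inspection) = (4/7) / (9/14) = 8/9.

8/9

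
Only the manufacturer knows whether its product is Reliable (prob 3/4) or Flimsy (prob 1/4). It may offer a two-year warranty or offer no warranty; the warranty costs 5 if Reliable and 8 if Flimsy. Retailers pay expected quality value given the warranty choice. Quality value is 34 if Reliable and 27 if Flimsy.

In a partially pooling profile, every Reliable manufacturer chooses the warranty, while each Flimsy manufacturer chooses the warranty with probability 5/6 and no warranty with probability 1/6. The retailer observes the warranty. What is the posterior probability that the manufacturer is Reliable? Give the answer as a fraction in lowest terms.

P(the warranty) = (3/4)·1 + (1/4)·(5/6) = 23/24.
By Bayes' rule, P(Reliable | the warranty) = (3/4) / (23/24) = 18/23.

18/23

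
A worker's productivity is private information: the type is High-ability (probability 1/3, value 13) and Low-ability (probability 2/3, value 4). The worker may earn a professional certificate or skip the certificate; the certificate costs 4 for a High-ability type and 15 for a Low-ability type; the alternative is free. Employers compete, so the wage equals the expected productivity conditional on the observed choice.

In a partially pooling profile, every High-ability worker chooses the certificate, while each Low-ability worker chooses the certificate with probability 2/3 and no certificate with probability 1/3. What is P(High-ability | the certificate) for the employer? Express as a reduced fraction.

P(the certificate) = (1/3)·1 + (2/3)·(2/3) = 7/9.
By Bayes' rule, P(High-ability | the certificate) = (1/3) / (7/9) = 3/7.

3/7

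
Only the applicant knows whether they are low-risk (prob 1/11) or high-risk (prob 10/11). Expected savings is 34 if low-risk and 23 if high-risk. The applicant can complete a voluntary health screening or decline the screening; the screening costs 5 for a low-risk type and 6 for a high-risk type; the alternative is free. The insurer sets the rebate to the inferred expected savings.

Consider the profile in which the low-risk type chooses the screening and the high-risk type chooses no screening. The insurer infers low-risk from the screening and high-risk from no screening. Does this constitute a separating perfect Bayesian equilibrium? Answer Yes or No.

No

Under these beliefs, the screening earns rebate 34 and no screening earns rebate 23.
low-risk: the screening nets 34 − 5 = 29; no screening nets 23. low-risk prefers the screening.
high-risk: the screening nets 34 − 6 = 28; no screening nets 23. high-risk would deviate to the screening.
high-risk has a profitable deviation, so the profile is not an equilibrium.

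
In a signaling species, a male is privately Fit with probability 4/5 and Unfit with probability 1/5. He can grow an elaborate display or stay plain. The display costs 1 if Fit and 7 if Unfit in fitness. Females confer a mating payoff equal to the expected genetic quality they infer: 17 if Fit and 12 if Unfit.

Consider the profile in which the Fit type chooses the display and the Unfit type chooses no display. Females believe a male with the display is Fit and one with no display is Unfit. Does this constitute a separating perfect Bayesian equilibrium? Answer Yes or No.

Yes

Under these beliefs, the display earns mating payoff 17 and no display earns mating payoff 12.
Fit: the display nets 17 − 1 = 16; no display nets 12. Fit prefers the display.
Unfit: the display nets 17 − 7 = 10; no display nets 12. Unfit prefers no display.
Neither type deviates, so the separating profile is an equilibrium.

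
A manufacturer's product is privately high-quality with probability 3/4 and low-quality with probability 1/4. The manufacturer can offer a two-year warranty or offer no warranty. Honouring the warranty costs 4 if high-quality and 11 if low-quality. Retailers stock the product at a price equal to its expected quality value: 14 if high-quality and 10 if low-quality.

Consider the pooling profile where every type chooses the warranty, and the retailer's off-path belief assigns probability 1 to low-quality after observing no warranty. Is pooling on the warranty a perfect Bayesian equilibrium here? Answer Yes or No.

On path, the retailer holds the prior and pays 3/4·14 + 1/4·10 = 13. Off path (no warranty), believing low-quality, it pays 10.
high-quality: the warranty nets 13 − 4 = 9; no warranty nets 10. high-quality would deviate.
low-quality: the warranty nets 13 − 11 = 2; no warranty nets 10. low-quality would deviate.
A type deviates, so pooling fails.

No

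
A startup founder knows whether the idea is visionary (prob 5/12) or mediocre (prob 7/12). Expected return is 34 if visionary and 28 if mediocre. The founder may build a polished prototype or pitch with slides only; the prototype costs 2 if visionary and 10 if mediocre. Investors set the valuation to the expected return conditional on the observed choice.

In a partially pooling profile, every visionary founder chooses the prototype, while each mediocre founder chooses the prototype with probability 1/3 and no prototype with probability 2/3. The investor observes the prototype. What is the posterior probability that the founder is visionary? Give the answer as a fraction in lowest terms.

15/22

P(the prototype) = (5/12)·1 + (7/12)·(1/3) = 11/18.
By Bayes' rule, P(visionary | the prototype) = (5/12) / (11/18) = 15/22.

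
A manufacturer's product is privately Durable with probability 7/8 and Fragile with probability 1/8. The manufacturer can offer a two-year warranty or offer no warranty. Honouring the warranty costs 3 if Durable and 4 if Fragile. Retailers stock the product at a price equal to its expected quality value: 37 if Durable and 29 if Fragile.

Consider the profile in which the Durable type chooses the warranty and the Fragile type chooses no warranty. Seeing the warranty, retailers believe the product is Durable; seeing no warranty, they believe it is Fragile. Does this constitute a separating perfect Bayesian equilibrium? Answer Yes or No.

Under these beliefs, the warranty earns price 37 and no warranty earns price 29.
Durable: the warranty nets 37 − 3 = 34; no warranty nets 29. Durable prefers the warranty.
Fragile: the warranty nets 37 − 4 = 33; no warranty nets 29. Fragile would deviate to the warranty.
Fragile has a profitable deviation, so the profile is not an equilibrium.

No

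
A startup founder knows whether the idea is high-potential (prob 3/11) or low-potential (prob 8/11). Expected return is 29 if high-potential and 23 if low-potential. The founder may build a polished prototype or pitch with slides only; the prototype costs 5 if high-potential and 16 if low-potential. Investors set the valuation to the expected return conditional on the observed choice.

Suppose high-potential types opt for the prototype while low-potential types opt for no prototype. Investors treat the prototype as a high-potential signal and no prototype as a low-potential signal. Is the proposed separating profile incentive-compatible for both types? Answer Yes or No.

Yes

Under these beliefs, the prototype earns valuation 29 and no prototype earns valuation 23.
high-potential: the prototype nets 29 − 5 = 24; no prototype nets 23. high-potential prefers the prototype.
low-potential: the prototype nets 29 − 16 = 13; no prototype nets 23. low-potential prefers no prototype.
Neither type deviates, so the separating profile is an equilibrium.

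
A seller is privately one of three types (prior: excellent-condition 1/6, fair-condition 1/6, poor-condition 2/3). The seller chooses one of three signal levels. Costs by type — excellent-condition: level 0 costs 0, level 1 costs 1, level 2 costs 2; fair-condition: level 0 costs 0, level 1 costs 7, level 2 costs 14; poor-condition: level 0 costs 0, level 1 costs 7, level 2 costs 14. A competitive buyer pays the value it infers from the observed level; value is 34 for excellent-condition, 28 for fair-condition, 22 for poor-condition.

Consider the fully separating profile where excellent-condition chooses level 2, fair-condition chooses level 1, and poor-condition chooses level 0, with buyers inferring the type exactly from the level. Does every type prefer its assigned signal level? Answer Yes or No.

Separating prices: level 2 → 34, level 1 → 28, level 0 → 22.
excellent-condition (assigned level 2): level 0: 22 − 0 = 22; level 1: 28 − 1 = 27; level 2: 34 − 2 = 32. excellent-condition stays.
fair-condition (assigned level 1): level 0: 22 − 0 = 22; level 1: 28 − 7 = 21; level 2: 34 − 14 = 20. fair-condition prefers level 0.
poor-condition (assigned level 0): level 0: 22 − 0 = 22; level 1: 28 − 7 = 21; level 2: 34 − 14 = 20. poor-condition stays.
At least one type deviates; the separating profile fails.

No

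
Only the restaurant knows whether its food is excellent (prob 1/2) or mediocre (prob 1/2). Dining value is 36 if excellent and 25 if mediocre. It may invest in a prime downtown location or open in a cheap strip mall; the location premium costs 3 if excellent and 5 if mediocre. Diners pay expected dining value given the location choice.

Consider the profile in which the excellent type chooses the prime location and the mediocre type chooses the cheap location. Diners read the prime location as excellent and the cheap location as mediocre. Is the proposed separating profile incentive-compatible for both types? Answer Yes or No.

Under these beliefs, the prime location earns price premium 36 and the cheap location earns price premium 25.
excellent: the prime location nets 36 − 3 = 33; the cheap location nets 25. excellent prefers the prime location.
mediocre: the prime location nets 36 − 5 = 31; the cheap location nets 25. mediocre would deviate to the prime location.
mediocre has a profitable deviation, so the profile is not an equilibrium.

No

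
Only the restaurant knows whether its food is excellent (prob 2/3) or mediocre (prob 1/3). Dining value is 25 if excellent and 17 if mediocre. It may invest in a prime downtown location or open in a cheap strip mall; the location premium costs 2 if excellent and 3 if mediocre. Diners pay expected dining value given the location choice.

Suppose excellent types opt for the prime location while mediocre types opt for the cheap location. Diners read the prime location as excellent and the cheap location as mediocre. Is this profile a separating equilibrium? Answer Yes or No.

Under these beliefs, the prime location earns price premium 25 and the cheap location earns price premium 17.
excellent: the prime location nets 25 − 2 = 23; the cheap location nets 17. excellent prefers the prime location.
mediocre: the prime location nets 25 − 3 = 22; the cheap location nets 17. mediocre would deviate to the prime location.
mediocre has a profitable deviation, so the profile is not an equilibrium.

No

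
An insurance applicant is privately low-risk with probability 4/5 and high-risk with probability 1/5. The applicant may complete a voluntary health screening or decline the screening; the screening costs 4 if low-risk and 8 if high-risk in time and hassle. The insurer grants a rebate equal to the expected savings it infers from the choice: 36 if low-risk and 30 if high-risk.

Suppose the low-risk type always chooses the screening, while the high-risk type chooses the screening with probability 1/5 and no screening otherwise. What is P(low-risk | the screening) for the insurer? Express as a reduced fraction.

P(the screening) = (4/5)·1 + (1/5)·(1/5) = 21/25.
By Bayes' rule, P(low-risk | the screening) = (4/5) / (21/25) = 20/21.

20/21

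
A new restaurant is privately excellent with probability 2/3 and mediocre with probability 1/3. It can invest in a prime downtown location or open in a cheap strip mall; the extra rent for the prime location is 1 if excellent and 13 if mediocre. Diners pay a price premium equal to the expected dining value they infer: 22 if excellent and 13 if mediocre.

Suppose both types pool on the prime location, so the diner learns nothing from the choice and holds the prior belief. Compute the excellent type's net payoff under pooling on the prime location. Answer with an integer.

Pooled price premium = 2/3·22 + 1/3·13 = 19.
excellent pays cost 1 for the prime location, so net payoff = 19 − 1 = 18.

18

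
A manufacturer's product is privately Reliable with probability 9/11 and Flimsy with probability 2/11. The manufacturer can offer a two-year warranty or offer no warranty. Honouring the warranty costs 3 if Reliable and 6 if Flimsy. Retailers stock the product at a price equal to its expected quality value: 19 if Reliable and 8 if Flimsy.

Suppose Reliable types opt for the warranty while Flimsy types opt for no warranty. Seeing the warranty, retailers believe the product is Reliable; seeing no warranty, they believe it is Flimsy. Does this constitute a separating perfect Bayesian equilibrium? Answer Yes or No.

Under these beliefs, the warranty earns price 19 and no warranty earns price 8.
Reliable: the warranty nets 19 − 3 = 16; no warranty nets 8. Reliable prefers the warranty.
Flimsy: the warranty nets 19 − 6 = 13; no warranty nets 8. Flimsy would deviate to the warranty.
Flimsy has a profitable deviation, so the profile is not an equilibrium.

No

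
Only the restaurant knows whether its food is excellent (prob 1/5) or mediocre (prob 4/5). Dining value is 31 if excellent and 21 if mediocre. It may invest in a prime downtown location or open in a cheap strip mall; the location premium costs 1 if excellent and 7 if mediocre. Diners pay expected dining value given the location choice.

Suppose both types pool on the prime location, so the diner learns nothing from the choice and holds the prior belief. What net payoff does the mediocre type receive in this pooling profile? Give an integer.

Pooled price premium = 1/5·31 + 4/5·21 = 23.
mediocre pays cost 7 for the prime location, so net payoff = 23 − 7 = 16.

16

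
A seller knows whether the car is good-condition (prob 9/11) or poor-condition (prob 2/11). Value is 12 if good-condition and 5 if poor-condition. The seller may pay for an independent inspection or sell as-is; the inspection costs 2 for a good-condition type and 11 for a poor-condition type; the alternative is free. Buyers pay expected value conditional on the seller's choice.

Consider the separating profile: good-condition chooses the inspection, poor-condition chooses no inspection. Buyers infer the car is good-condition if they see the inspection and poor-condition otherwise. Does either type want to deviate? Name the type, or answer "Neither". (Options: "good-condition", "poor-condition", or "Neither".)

The inspection pays 12; no inspection pays 5.
good-condition: assigned the inspection, nets 12 − 2 = 10; deviating to no inspection nets 5.
poor-condition: assigned no inspection, nets 5; deviating to the inspection nets 12 − 11 = 1.
Both types strictly prefer their assigned action; no profitable deviation.

Neither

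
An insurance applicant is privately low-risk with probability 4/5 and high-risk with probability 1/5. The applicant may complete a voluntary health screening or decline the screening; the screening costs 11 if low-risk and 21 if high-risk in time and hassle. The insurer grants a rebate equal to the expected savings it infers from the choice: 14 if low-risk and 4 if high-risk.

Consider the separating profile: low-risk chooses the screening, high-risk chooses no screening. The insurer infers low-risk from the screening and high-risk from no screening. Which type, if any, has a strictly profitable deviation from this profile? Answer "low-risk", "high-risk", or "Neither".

low-risk

The screening pays 14; no screening pays 4.
low-risk: assigned the screening, nets 14 − 11 = 3; deviating to no screening nets 4.
high-risk: assigned no screening, nets 4; deviating to the screening nets 14 − 21 = -7.
The low-risk type gains 1 by deviating.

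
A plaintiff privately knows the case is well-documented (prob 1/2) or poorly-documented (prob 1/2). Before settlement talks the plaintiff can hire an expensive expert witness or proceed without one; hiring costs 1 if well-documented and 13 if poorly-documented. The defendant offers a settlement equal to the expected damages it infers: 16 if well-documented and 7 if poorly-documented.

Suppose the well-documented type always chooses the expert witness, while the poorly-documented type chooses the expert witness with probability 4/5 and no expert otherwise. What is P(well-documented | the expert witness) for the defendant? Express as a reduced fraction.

P(the expert witness) = (1/2)·1 + (1/2)·(4/5) = 9/10.
By Bayes' rule, P(well-documented | the expert witness) = (1/2) / (9/10) = 5/9.

5/9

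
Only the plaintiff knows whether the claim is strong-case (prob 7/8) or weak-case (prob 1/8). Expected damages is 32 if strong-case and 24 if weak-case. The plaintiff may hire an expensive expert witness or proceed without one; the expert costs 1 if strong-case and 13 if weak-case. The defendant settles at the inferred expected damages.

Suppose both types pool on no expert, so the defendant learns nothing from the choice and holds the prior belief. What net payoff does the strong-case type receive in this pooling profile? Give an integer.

31

Pooled settlement = 7/8·32 + 1/8·24 = 31.
strong-case pays no cost for no expert, so net payoff = 31.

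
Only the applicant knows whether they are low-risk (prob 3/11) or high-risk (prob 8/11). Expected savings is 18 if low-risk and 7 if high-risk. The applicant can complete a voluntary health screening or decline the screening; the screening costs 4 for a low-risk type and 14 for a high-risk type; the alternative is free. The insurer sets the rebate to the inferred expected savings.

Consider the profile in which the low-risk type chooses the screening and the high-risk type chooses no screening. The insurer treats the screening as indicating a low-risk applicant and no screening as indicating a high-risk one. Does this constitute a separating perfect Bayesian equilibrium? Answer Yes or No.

Under these beliefs, the screening earns rebate 18 and no screening earns rebate 7.
low-risk: the screening nets 18 − 4 = 14; no screening nets 7. low-risk prefers the screening.
high-risk: the screening nets 18 − 14 = 4; no screening nets 7. high-risk prefers no screening.
Neither type deviates, so the separating profile is an equilibrium.

Yes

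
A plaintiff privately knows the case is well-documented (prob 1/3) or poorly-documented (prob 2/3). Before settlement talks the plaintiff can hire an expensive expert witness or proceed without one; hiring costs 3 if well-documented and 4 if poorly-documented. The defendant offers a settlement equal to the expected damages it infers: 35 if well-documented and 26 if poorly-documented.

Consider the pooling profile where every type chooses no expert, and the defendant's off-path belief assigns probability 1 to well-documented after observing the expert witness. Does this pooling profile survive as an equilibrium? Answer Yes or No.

No

On path, the defendant holds the prior and pays 1/3·35 + 2/3·26 = 29. Off path (the expert witness), believing well-documented, it pays 35.
well-documented: no expert nets 29; the expert witness nets 35 − 3 = 32. well-documented would deviate.
poorly-documented: no expert nets 29; the expert witness nets 35 − 4 = 31. poorly-documented would deviate.
A type deviates, so pooling fails.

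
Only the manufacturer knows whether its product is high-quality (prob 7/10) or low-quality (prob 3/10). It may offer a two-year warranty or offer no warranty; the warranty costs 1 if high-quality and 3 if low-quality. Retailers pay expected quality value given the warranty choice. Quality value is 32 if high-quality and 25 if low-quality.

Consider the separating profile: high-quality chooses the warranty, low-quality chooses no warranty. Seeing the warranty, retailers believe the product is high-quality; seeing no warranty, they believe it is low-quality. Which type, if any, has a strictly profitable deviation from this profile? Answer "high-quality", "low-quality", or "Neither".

The warranty pays 32; no warranty pays 25.
high-quality: assigned the warranty, nets 32 − 1 = 31; deviating to no warranty nets 25.
low-quality: assigned no warranty, nets 25; deviating to the warranty nets 32 − 3 = 29.
The low-quality type gains 4 by deviating.

low-quality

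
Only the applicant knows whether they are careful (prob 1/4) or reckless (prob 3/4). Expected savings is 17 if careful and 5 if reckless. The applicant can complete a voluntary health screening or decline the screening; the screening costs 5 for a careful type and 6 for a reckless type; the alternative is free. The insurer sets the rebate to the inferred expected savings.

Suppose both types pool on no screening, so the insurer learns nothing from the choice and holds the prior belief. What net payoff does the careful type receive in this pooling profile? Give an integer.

Pooled rebate = 1/4·17 + 3/4·5 = 8.
careful pays no cost for no screening, so net payoff = 8.

8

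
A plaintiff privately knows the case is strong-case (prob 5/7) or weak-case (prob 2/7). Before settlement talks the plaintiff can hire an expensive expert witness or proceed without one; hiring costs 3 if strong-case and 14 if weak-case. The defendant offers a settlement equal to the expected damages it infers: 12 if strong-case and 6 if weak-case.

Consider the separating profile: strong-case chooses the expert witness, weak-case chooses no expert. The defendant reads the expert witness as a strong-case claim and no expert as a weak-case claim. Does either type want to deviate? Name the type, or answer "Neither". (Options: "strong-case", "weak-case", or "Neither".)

Neither

The expert witness pays 12; no expert pays 6.
strong-case: assigned the expert witness, nets 12 − 3 = 9; deviating to no expert nets 6.
weak-case: assigned no expert, nets 6; deviating to the expert witness nets 12 − 14 = -2.
Both types strictly prefer their assigned action; no profitable deviation.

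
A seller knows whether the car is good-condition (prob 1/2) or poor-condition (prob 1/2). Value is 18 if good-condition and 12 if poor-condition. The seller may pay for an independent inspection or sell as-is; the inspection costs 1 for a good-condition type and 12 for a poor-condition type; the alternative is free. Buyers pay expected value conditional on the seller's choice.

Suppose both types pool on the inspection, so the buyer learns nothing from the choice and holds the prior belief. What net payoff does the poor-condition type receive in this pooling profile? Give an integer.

Pooled price = 1/2·18 + 1/2·12 = 15.
poor-condition pays cost 12 for the inspection, so net payoff = 15 − 12 = 3.

3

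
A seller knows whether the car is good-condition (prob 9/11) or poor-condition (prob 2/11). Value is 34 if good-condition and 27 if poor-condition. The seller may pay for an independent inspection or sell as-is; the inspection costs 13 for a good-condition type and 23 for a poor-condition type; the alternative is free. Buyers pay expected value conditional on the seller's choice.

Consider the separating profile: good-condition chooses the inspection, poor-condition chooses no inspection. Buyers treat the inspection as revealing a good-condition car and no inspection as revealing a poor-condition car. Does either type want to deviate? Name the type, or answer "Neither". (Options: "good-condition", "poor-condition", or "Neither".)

The inspection pays 34; no inspection pays 27.
good-condition: assigned the inspection, nets 34 − 13 = 21; deviating to no inspection nets 27.
poor-condition: assigned no inspection, nets 27; deviating to the inspection nets 34 − 23 = 11.
The good-condition type gains 6 by deviating.

good-condition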